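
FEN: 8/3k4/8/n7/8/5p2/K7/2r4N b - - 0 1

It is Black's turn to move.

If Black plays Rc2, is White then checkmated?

After Rc2: white king on a2; in check: yes, from the black rook on c2.
White has 3 legal replies: Ka3, Kb1, Ka1.
In check but a legal move exists → not checkmate.

no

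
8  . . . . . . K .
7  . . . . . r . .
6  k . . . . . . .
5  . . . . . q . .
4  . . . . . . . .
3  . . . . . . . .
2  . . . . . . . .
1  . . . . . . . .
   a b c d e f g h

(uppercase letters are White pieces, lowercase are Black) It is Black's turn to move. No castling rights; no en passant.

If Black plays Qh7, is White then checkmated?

After Qh7: white king on g8; in check: yes, from the black queen on h7.
King squares — f7: attacked by Qh7; g7: attacked by Rf7; h7: attacked by Rf7; f8: attacked by Rf7; h8: attacked by Qh7.
White has no legal moves → checkmate.

yes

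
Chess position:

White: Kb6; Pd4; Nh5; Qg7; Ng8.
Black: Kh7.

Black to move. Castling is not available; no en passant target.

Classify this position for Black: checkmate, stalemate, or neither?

checkmate

Black to move; black king on h7.
In check: yes, from the white queen on g7.
King squares — g6: attacked by Qg7; h6: attacked by Qg7; g7: attacked by Nh5; g8: attacked by Qg7; h8: attacked by Qg7.
Legal moves for Black: none.
In check with no legal moves → checkmate.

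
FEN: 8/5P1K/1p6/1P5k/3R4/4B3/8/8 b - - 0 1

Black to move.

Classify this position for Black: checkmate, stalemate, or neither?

Black to move; black king on h5.
In check: no.
King squares — g4: attacked by Rd4; h4: attacked by Rd4; g5: attacked by Be3; g6: attacked by Kh7; h6: attacked by Be3.
Legal moves for Black: none.
Not in check and no legal moves → stalemate.

stalemate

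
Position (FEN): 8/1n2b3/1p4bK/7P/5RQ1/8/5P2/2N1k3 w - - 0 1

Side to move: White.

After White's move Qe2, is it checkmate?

yes

After Qe2: black king on e1; in check: yes, from the white queen on e2.
King squares — d1: attacked by Qe2; f1: attacked by Qe2; d2: attacked by Qe2; e2: attacked by Nc1; f2: attacked by Qe2.
Black has no legal moves → checkmate.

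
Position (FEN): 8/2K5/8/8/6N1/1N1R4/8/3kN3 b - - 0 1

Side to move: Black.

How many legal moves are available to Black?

2

Black to move; king on d1.
In check: yes, from the white rook on d3.
Legal moves: Ke2, Kxe1.
Count: 2.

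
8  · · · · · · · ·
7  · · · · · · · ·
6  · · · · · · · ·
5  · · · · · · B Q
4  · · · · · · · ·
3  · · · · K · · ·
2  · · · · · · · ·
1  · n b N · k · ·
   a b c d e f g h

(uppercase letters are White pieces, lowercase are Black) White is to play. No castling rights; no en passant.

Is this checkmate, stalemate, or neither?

White to move; white king on e3.
In check: yes, from the black bishop on c1.
King squares — d2: attacked by Nb1; e2: attacked by Kf1; f2: attacked by Kf1; d3: available; f3: available; d4: available; e4: available; f4: attacked by Bc1.
Legal moves for White: Ke4, Kd4, Kf3, Kd3.
White is in check but has 4 legal moves → neither.

neither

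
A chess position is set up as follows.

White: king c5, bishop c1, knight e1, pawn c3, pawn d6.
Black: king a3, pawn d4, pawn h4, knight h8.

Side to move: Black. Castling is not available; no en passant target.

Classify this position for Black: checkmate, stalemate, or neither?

neither

Black to move; black king on a3.
In check: yes, from the white bishop on c1.
Legal moves for Black: Ka4, Kb3, Ka2.
Black is in check but has 3 legal moves → neither.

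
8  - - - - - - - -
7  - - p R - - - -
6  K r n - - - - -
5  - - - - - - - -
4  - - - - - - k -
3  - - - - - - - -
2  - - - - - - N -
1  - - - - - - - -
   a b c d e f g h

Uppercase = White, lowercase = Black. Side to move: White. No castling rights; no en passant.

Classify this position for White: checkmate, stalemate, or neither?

checkmate

White to move; white king on a6.
In check: yes, from the black rook on b6.
King squares — a5: attacked by Nc6; b5: attacked by Rb6; b6: attacked by Pc7; a7: attacked by Nc6; b7: attacked by Rb6.
Legal moves for White: none.
In check with no legal moves → checkmate.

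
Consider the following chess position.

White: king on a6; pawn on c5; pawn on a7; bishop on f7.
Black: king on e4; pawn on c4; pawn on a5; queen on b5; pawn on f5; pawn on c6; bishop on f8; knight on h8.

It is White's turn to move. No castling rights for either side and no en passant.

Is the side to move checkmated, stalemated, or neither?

checkmate

White to move; white king on a6.
In check: yes, from the black queen on b5.
King squares — a5: attacked by Qb5; b5: attacked by Pc6; b6: attacked by Qb5; a7: own pawn; b7: attacked by Qb5.
Legal moves for White: none.
In check with no legal moves → checkmate.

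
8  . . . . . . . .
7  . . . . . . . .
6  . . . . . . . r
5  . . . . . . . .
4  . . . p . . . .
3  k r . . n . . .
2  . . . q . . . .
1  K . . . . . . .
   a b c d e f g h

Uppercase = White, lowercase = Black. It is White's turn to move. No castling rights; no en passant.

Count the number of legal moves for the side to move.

White to move; king on a1.
In check: no.
Legal moves: none.
Count: 0.

0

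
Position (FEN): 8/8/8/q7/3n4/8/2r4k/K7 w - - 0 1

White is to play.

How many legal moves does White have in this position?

1

White to move; king on a1.
In check: yes, from the black queen on a5.
Legal moves: Kb1.
Count: 1.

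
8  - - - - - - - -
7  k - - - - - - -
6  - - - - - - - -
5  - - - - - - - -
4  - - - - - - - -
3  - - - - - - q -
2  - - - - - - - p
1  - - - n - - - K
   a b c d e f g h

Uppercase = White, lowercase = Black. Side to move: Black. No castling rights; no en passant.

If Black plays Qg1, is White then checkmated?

yes

After Qg1: white king on h1; in check: yes, from the black queen on g1.
King squares — g1: attacked by Ph2; g2: attacked by Qg1; h2: attacked by Qg1.
White has no legal moves → checkmate.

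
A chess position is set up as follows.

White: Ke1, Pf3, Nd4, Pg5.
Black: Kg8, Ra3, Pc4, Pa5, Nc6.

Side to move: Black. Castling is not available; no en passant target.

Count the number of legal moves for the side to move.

Black to move; king on g8.
In check: no.
Legal moves: Kh8, Kf8, Kh7, Kg7, Kf7, Nd8, Nb8, Ne7, Na7, Ne5, Nxd4, Nb4, Ra4, Rxf3, Re3+, Rd3, Rc3, Rb3, Ra2, Ra1+, a4, c3.
Count: 22.

22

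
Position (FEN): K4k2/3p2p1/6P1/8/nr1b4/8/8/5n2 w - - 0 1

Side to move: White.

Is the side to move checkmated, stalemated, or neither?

White to move; white king on a8.
In check: no.
King squares — a7: attacked by Bd4; b7: attacked by Rb4; b8: attacked by Rb4.
Legal moves for White: none.
Not in check and no legal moves → stalemate.

stalemate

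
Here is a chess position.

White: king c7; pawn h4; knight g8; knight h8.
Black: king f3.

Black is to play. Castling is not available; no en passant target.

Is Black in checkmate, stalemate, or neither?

Black to move; black king on f3.
In check: no.
Legal moves for Black: Kg4, Kf4, Ke4, Kg3, Ke3, Kg2, Kf2, Ke2.
Black has 8 legal moves and is not in check → neither.

neither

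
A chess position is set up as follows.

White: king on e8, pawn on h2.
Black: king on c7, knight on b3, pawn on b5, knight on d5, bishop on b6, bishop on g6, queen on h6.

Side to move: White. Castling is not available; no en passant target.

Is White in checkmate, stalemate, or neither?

checkmate

White to move; white king on e8.
In check: yes, from the black bishop on g6.
King squares — d7: attacked by Kc7; e7: attacked by Nd5; f7: attacked by Bg6; d8: attacked by Kc7; f8: attacked by Qh6.
Legal moves for White: none.
In check with no legal moves → checkmate.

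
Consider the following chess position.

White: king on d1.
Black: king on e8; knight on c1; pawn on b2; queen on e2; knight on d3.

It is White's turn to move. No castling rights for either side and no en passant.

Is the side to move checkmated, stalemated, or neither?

White to move; white king on d1.
In check: yes, from the black queen on e2.
King squares — c1: attacked by Pb2; e1: attacked by Qe2; c2: attacked by Qe2; d2: attacked by Qe2; e2: attacked by Nc1.
Legal moves for White: none.
In check with no legal moves → checkmate.

checkmate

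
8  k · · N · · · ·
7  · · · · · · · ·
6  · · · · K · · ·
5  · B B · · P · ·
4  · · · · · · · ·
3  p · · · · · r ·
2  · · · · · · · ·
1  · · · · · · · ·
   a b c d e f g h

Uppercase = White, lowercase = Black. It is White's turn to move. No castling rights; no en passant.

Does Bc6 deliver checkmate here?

After Bc6: black king on a8; in check: yes, from the white bishop on c6.
Black has 1 legal reply: Kb8.
In check but a legal move exists → not checkmate.

no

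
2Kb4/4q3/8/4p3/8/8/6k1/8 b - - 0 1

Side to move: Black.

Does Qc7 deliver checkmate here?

After Qc7: white king on c8; in check: yes, from the black queen on c7.
King squares — b7: attacked by Qc7; c7: attacked by Bd8; d7: attacked by Qc7; b8: attacked by Qc7; d8: attacked by Qc7.
White has no legal moves → checkmate.

yes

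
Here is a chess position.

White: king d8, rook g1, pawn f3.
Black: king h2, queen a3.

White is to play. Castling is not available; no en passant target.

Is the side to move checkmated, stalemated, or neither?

White to move; white king on d8.
In check: no.
Legal moves for White include: Ke8, Kc8, Kd7, Kc7, Rg8, Rg7, Rg6, Rg5, Rg4, Rg3, Rg2+, Rh1+, Rf1, Re1, Rd1, Rc1, Rb1, Ra1, ... (list truncated; more exist).
White has legal moves and is not in check → neither.

neither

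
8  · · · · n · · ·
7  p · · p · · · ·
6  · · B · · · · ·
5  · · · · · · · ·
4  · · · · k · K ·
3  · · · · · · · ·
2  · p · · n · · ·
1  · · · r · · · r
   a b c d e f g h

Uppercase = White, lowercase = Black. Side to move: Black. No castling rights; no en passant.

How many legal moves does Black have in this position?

Black to move; king on e4.
In check: yes, from the white bishop on c6.
Legal moves: Ke5, Kd4, Ke3, Kd3, Rd5, dxc6, d5.
Count: 7.

7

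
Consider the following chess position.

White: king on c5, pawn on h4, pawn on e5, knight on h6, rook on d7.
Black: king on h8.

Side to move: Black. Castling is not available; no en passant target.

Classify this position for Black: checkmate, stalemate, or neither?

stalemate

Black to move; black king on h8.
In check: no.
King squares — g7: attacked by Rd7; h7: attacked by Rd7; g8: attacked by Nh6.
Legal moves for Black: none.
Not in check and no legal moves → stalemate.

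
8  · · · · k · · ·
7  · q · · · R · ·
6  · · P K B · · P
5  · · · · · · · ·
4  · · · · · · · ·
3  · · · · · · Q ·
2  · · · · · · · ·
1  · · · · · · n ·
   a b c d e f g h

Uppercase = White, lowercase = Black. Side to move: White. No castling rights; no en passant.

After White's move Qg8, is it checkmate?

After Qg8: black king on e8; in check: yes, from the white queen on g8.
King squares — d7: attacked by Pc6; e7: attacked by Kd6; f7: attacked by Be6; d8: attacked by Qg8; f8: attacked by Rf7.
Black has no legal moves → checkmate.

yes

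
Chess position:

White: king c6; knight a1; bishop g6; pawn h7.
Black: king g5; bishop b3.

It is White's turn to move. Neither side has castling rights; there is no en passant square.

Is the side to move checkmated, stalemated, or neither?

neither

White to move; white king on c6.
In check: no.
Legal moves for White include: Be8, Bf7, Bh5, Bf5, Be4, Bd3, Bc2, Bb1, Kd7, Kc7, Kb7, Kd6, Kb6, Kc5, Kb5, Nxb3, Nc2, h8=Q, ... (list truncated; more exist).
White has legal moves and is not in check → neither.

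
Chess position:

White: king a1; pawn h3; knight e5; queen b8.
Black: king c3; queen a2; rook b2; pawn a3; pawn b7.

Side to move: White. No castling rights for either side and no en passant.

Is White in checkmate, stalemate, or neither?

checkmate

White to move; white king on a1.
In check: yes, from the black queen on a2.
King squares — b1: attacked by Qa2; a2: attacked by Rb2; b2: attacked by Qa2.
Legal moves for White: none.
In check with no legal moves → checkmate.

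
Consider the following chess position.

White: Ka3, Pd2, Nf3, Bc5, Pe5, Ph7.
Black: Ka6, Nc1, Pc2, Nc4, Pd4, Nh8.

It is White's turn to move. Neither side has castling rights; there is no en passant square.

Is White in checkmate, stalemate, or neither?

neither

White to move; white king on a3.
In check: yes, from the black knight on c4.
Legal moves for White: Kb4, Ka4.
White is in check but has 2 legal moves → neither.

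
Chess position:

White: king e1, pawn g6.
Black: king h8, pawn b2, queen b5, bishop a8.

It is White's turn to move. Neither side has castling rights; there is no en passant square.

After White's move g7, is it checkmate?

After g7: black king on h8; in check: yes, from the white pawn on g7.
Black has 3 legal replies: Kg8, Kh7, Kxg7.
In check but a legal move exists → not checkmate.

no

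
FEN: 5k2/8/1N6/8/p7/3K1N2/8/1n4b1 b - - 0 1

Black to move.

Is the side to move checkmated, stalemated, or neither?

Black to move; black king on f8.
In check: no.
Legal moves for Black: Kg8, Ke8, Kg7, Kf7, Ke7, Bxb6, Bc5, Bd4, Be3, Bh2, Bf2, Nc3, Na3, Nd2, a3.
Black has 15 legal moves and is not in check → neither.

neither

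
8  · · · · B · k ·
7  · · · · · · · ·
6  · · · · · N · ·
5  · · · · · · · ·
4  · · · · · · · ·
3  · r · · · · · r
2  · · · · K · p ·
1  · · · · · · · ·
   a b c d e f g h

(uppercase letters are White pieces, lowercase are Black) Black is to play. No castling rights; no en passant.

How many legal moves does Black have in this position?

3

Black to move; king on g8.
In check: yes, from the white knight on f6.
Legal moves: Kh8, Kf8, Kg7.
Count: 3.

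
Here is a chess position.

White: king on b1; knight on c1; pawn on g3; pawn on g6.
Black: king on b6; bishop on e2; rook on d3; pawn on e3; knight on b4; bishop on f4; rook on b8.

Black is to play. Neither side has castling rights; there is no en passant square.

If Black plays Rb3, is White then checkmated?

After Rb3: white king on b1; in check: yes, from the black rook on b3.
White has 2 legal replies: Ka1, Nxb3.
In check but a legal move exists → not checkmate.

no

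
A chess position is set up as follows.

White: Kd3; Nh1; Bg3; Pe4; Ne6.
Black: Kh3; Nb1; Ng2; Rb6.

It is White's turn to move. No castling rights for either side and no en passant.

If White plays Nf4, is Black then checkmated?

no

After Nf4: black king on h3; in check: yes, from the white knight on f4.
Black has 2 legal replies: Kg4, Nxf4+.
In check but a legal move exists → not checkmate.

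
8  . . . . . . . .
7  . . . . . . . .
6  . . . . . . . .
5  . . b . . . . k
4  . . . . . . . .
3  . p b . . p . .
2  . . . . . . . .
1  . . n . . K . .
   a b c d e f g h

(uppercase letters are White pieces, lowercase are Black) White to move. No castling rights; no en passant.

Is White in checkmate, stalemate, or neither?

White to move; white king on f1.
In check: no.
King squares — e1: attacked by Bc3; g1: attacked by Bc5; e2: attacked by Nc1; f2: attacked by Bc5; g2: attacked by Pf3.
Legal moves for White: none.
Not in check and no legal moves → stalemate.

stalemate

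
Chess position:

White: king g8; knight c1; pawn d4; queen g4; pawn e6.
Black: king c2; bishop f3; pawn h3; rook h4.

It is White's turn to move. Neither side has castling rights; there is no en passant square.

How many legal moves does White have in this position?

22

White to move; king on g8.
In check: no.
Legal moves: Kf8, Kg7, Kf7, Qg7, Qg6+, Qh5, Qg5, Qf5+, Qxh4, Qf4, Qe4+, Qxh3, Qg3, Qxf3, Qg2+, Qg1, Nd3, Nb3, Ne2, Na2, e7, d5.
Count: 22.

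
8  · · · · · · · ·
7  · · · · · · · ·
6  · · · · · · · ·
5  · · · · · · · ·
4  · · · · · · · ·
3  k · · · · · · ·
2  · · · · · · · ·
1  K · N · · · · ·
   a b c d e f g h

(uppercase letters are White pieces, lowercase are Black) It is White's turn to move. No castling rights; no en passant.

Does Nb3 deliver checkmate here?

After Nb3: black king on a3; in check: no.
Black is not in check, so this cannot be checkmate.

no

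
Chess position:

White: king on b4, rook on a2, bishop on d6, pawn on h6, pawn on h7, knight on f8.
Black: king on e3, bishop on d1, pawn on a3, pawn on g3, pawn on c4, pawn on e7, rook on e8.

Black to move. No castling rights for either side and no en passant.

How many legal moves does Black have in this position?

21

Black to move; king on e3.
In check: no.
Legal moves: Rxf8, Rd8, Rc8, Rb8+, Ra8, Ke4, Kd4, Kf3, Kd3, Bh5, Bg4, Ba4, Bf3, Bb3, Be2, Bc2, exd6, e6, c3, g2, e5.
Count: 21.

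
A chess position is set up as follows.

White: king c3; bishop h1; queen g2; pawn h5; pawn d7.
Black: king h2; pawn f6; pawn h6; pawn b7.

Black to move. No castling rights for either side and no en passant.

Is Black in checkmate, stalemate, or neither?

Black to move; black king on h2.
In check: yes, from the white queen on g2.
King squares — g1: attacked by Qg2; h1: attacked by Qg2; g2: attacked by Bh1; g3: attacked by Qg2; h3: attacked by Qg2.
Legal moves for Black: none.
In check with no legal moves → checkmate.

checkmate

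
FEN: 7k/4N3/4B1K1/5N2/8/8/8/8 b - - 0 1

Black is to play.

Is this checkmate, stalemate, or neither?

stalemate

Black to move; black king on h8.
In check: no.
King squares — g7: attacked by Nf5; h7: attacked by Kg6; g8: attacked by Be6.
Legal moves for Black: none.
Not in check and no legal moves → stalemate.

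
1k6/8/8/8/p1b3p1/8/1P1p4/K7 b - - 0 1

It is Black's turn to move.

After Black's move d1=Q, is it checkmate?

After d1=Q: white king on a1; in check: yes, from the black queen on d1.
King squares — b1: attacked by Qd1; a2: attacked by Bc4; b2: own pawn.
White has no legal moves → checkmate.

yes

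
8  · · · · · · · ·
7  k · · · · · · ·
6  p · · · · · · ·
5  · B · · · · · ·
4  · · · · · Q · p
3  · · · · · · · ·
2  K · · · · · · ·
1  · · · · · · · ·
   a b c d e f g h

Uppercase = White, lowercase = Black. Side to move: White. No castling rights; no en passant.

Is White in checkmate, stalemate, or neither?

White to move; white king on a2.
In check: no.
Legal moves for White include: Be8, Bd7, Bc6, Bxa6, Bc4, Ba4, Bd3, Be2, Bf1, Qf8, Qb8+, Qf7+, Qc7+, Qh6, Qf6, Qd6, Qg5, Qf5, ... (list truncated; more exist).
White has legal moves and is not in check → neither.

neither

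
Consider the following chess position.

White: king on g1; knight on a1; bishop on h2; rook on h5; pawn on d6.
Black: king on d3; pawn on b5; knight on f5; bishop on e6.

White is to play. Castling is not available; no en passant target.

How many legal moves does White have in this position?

17

White to move; king on g1.
In check: no.
Legal moves: Rh8, Rh7, Rh6, Rg5, Rxf5, Rh4, Rh3+, Be5, Bf4, Bg3, Kg2, Kf2, Kh1, Kf1, Nb3, Nc2, d7.
Count: 17.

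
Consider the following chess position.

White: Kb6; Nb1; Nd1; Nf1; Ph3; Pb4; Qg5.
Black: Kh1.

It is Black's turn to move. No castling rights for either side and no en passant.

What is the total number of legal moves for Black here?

Black to move; king on h1.
In check: no.
Legal moves: none.
Count: 0.

0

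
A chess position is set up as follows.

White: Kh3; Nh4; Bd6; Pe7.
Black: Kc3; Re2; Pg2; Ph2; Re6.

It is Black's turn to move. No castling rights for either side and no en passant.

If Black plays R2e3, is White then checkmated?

After R2e3: white king on h3; in check: yes, from the black rook on e3.
White has 5 legal replies: Kg4, Kxh2, Kxg2, Bg3, Nf3.
In check but a legal move exists → not checkmate.

no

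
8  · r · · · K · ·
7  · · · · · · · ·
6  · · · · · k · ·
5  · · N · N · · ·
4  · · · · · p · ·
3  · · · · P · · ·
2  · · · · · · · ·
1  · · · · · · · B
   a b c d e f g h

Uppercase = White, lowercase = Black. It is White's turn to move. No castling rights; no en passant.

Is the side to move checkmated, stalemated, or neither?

White to move; white king on f8.
In check: yes, from the black rook on b8.
King squares — e7: attacked by Kf6; f7: attacked by Kf6; g7: attacked by Kf6; e8: attacked by Rb8; g8: attacked by Rb8.
Legal moves for White: none.
In check with no legal moves → checkmate.

checkmate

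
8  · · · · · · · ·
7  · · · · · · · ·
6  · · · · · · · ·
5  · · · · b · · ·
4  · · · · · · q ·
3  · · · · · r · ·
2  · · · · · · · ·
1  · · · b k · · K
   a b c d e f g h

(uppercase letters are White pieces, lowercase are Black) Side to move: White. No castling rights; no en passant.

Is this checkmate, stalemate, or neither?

White to move; white king on h1.
In check: no.
King squares — g1: attacked by Qg4; g2: attacked by Qg4; h2: attacked by Be5.
Legal moves for White: none.
Not in check and no legal moves → stalemate.

stalemate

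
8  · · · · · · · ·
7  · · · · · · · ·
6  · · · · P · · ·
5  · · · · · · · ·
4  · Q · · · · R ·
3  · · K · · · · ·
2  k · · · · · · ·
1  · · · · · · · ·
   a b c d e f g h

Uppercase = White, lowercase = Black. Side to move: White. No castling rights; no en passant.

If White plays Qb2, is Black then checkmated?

yes

After Qb2: black king on a2; in check: yes, from the white queen on b2.
King squares — a1: attacked by Qb2; b1: attacked by Qb2; b2: attacked by Kc3; a3: attacked by Qb2; b3: attacked by Qb2.
Black has no legal moves → checkmate.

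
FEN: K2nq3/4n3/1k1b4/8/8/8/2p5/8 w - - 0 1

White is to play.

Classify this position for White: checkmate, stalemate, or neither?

stalemate

White to move; white king on a8.
In check: no.
King squares — a7: attacked by Kb6; b7: attacked by Kb6; b8: attacked by Bd6.
Legal moves for White: none.
Not in check and no legal moves → stalemate.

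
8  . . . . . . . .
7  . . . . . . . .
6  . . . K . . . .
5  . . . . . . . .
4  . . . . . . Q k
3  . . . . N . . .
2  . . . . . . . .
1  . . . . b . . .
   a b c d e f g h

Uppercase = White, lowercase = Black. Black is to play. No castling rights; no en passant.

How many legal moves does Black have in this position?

Black to move; king on h4.
In check: yes, from the white queen on g4.
Legal moves: none.
Count: 0.

0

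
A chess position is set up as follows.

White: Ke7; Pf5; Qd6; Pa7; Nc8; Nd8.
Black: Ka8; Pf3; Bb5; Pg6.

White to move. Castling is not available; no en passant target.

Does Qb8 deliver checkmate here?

yes

After Qb8: black king on a8; in check: yes, from the white queen on b8.
King squares — a7: attacked by Qb8; b7: attacked by Qb8; b8: attacked by Pa7.
Black has no legal moves → checkmate.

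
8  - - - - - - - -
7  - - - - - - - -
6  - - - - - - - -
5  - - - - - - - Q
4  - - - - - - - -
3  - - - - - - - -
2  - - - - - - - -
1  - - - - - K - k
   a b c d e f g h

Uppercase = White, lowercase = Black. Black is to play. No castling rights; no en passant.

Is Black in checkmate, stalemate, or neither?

checkmate

Black to move; black king on h1.
In check: yes, from the white queen on h5.
King squares — g1: attacked by Kf1; g2: attacked by Kf1; h2: attacked by Qh5.
Legal moves for Black: none.
In check with no legal moves → checkmate.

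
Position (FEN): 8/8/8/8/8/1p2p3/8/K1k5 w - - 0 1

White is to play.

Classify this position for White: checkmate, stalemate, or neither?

stalemate

White to move; white king on a1.
In check: no.
King squares — b1: attacked by Kc1; a2: attacked by Pb3; b2: attacked by Kc1.
Legal moves for White: none.
Not in check and no legal moves → stalemate.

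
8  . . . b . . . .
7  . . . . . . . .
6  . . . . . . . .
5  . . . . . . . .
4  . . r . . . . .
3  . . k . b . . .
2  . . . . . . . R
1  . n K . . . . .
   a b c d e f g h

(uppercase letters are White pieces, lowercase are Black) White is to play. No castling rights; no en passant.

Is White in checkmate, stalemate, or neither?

neither

White to move; white king on c1.
In check: yes, from the black bishop on e3.
Legal moves for White: Kd1, Kxb1, Rd2.
White is in check but has 3 legal moves → neither.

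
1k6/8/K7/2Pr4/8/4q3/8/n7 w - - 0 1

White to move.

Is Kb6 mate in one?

no

After Kb6: black king on b8; in check: no.
Black is not in check, so this cannot be checkmate.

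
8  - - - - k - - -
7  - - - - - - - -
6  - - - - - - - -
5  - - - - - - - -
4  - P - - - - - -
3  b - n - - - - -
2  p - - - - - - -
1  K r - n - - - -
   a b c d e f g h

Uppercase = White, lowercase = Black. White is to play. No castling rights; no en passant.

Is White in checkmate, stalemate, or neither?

White to move; white king on a1.
In check: yes, from the black rook on b1.
King squares — b1: attacked by Pa2; a2: attacked by Nc3; b2: attacked by Rb1.
Legal moves for White: none.
In check with no legal moves → checkmate.

checkmate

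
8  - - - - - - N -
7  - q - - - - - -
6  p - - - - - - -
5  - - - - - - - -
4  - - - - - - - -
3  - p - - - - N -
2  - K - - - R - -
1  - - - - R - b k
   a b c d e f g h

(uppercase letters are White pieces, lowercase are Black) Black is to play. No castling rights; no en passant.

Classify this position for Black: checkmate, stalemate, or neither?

Black to move; black king on h1.
In check: yes, from the white knight on g3.
King squares — g1: own bishop; g2: attacked by Rf2; h2: attacked by Rf2.
Legal moves for Black: none.
In check with no legal moves → checkmate.

checkmate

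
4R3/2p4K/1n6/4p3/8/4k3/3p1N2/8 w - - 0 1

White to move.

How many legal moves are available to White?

21

White to move; king on h7.
In check: no.
Legal moves: Rh8, Rg8, Rf8, Rd8, Rc8, Rb8, Ra8, Re7, Re6, Rxe5+, Kh8, Kg8, Kg7, Kh6, Kg6, Ng4+, Ne4, Nh3, Nd3, Nh1, Nd1+.
Count: 21.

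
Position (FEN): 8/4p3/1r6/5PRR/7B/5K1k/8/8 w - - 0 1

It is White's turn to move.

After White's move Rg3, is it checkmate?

After Rg3: black king on h3; in check: yes, from the white rook on g3.
Black has 1 legal reply: Kh2.
In check but a legal move exists → not checkmate.

no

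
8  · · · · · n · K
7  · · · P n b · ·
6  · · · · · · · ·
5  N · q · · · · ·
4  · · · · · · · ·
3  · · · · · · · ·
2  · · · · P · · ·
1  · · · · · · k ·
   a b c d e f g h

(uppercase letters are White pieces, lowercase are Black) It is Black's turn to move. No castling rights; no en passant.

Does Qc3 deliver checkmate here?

After Qc3: white king on h8; in check: yes, from the black queen on c3.
King squares — g7: attacked by Qc3; h7: attacked by Nf8; g8: attacked by Ne7.
White has no legal moves → checkmate.

yes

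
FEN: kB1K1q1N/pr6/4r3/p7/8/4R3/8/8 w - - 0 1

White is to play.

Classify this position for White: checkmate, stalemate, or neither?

White to move; white king on d8.
In check: yes, from the black queen on f8.
King squares — c7: attacked by Rb7; d7: attacked by Rb7; e7: attacked by Re6; c8: attacked by Qf8; e8: attacked by Re6.
Legal moves for White: none.
In check with no legal moves → checkmate.

checkmate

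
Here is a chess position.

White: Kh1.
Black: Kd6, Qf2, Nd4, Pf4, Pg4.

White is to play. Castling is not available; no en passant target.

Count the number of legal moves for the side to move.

0

White to move; king on h1.
In check: no.
Legal moves: none.
Count: 0.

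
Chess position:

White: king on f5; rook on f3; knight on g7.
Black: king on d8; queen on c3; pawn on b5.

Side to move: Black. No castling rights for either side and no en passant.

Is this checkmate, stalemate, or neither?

neither

Black to move; black king on d8.
In check: no.
Legal moves for Black include: Kc8, Ke7, Kd7, Kc7, Qc8+, Qxg7, Qc7, Qf6+, Qc6, Qe5+, Qc5+, Qa5, Qd4, Qc4, Qb4, Qxf3+, Qe3, Qd3+, ... (list truncated; more exist).
Black has legal moves and is not in check → neither.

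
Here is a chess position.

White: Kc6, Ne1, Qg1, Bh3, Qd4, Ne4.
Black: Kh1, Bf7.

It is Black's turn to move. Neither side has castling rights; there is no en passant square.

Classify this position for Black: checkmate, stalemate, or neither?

checkmate

Black to move; black king on h1.
In check: yes, from the white queen on g1.
King squares — g1: attacked by Qd4; g2: attacked by Ne1; h2: attacked by Qg1.
Legal moves for Black: none.
In check with no legal moves → checkmate.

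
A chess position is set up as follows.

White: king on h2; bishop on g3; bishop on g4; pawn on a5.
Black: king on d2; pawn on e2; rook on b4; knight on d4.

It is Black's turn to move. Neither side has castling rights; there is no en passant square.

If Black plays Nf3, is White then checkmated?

no

After Nf3: white king on h2; in check: yes, from the black knight on f3.
White has 4 legal replies: Kh3, Kg2, Kh1, Bxf3.
In check but a legal move exists → not checkmate.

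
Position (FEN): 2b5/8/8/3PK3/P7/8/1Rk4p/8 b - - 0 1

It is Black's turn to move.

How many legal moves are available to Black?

Black to move; king on c2.
In check: yes, from the white rook on b2.
Legal moves: Kd3, Kc3, Kxb2, Kd1, Kc1.
Count: 5.

5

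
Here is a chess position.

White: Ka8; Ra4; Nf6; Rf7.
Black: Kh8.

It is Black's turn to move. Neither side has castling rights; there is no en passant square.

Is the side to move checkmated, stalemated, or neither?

Black to move; black king on h8.
In check: no.
King squares — g7: attacked by Rf7; h7: attacked by Nf6; g8: attacked by Nf6.
Legal moves for Black: none.
Not in check and no legal moves → stalemate.

stalemate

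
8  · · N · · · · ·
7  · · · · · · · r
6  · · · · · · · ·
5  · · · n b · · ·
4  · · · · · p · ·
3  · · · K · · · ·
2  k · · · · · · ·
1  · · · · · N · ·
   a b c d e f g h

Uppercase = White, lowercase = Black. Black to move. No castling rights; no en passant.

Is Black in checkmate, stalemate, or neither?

Black to move; black king on a2.
In check: no.
Legal moves for Black include: Rh8, Rg7, Rf7, Re7, Rd7, Rc7, Rb7, Ra7, Rh6, Rh5, Rh4, Rh3+, Rh2, Rh1, Bh8, Bb8, Bg7, Bc7, ... (list truncated; more exist).
Black has legal moves and is not in check → neither.

neither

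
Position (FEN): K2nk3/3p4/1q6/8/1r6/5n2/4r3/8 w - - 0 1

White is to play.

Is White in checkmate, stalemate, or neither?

stalemate

White to move; white king on a8.
In check: no.
King squares — a7: attacked by Qb6; b7: attacked by Qb6; b8: attacked by Qb6.
Legal moves for White: none.
Not in check and no legal moves → stalemate.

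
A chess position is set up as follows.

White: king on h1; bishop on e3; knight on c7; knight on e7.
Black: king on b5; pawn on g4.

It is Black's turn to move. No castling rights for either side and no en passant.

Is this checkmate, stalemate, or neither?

Black to move; black king on b5.
In check: yes, from the white knight on c7.
Legal moves for Black: Ka5, Kc4, Kb4, Ka4.
Black is in check but has 4 legal moves → neither.

neither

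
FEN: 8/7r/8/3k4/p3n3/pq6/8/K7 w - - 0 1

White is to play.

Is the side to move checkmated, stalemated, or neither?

White to move; white king on a1.
In check: no.
King squares — b1: attacked by Qb3; a2: attacked by Qb3; b2: attacked by Pa3.
Legal moves for White: none.
Not in check and no legal moves → stalemate.

stalemate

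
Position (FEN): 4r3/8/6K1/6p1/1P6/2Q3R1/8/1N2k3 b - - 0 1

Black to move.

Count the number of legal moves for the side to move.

Black to move; king on e1.
In check: yes, from the white queen on c3.
Legal moves: Kf2, Ke2, Kf1, Kd1.
Count: 4.

4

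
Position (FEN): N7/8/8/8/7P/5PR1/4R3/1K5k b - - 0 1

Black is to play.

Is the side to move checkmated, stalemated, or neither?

Black to move; black king on h1.
In check: no.
King squares — g1: attacked by Rg3; g2: attacked by Re2; h2: attacked by Re2.
Legal moves for Black: none.
Not in check and no legal moves → stalemate.

stalemate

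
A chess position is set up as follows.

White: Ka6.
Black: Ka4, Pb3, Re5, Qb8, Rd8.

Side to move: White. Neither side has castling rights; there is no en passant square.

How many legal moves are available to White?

White to move; king on a6.
In check: no.
Legal moves: none.
Count: 0.

0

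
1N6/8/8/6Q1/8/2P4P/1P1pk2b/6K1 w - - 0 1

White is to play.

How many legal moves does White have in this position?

3

White to move; king on g1.
In check: yes, from the black bishop on h2.
Legal moves: Kxh2, Kg2, Kh1.
Count: 3.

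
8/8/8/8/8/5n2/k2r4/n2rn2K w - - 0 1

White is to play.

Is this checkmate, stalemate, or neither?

White to move; white king on h1.
In check: no.
King squares — g1: attacked by Nf3; g2: attacked by Ne1; h2: attacked by Rd2.
Legal moves for White: none.
Not in check and no legal moves → stalemate.

stalemate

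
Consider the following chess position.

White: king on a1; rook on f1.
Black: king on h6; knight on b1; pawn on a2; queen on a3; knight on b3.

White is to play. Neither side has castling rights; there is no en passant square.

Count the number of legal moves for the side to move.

White to move; king on a1.
In check: yes, from the black knight on b3.
Legal moves: none.
Count: 0.

0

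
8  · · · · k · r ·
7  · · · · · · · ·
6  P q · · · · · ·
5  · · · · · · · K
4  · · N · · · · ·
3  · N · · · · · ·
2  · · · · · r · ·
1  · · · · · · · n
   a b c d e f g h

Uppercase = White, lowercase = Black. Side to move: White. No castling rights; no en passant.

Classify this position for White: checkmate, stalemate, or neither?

neither

White to move; white king on h5.
In check: no.
Legal moves for White: Kh4, Nd6+, Nxb6, Ne5, Nca5, Ne3, Na3, Ncd2, Nb2, Nc5, Nba5, Nd4, Nbd2, Nc1, Na1, a7.
White has 16 legal moves and is not in check → neither.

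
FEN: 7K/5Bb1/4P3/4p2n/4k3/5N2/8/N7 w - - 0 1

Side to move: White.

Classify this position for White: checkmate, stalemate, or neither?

neither

White to move; white king on h8.
In check: yes, from the black bishop on g7.
King squares — g7: attacked by Nh5; h7: available; g8: available.
Legal moves for White: Kg8, Kh7.
White is in check but has 2 legal moves → neither.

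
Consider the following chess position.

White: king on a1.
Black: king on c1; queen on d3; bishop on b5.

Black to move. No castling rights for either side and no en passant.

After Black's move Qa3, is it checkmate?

After Qa3: white king on a1; in check: yes, from the black queen on a3.
King squares — b1: attacked by Kc1; a2: attacked by Qa3; b2: attacked by Kc1.
White has no legal moves → checkmate.

yes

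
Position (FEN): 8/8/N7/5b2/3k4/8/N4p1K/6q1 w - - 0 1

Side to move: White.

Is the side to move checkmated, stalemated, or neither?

checkmate

White to move; white king on h2.
In check: yes, from the black queen on g1.
King squares — g1: attacked by Pf2; h1: attacked by Qg1; g2: attacked by Qg1; g3: attacked by Qg1; h3: attacked by Bf5.
Legal moves for White: none.
In check with no legal moves → checkmate.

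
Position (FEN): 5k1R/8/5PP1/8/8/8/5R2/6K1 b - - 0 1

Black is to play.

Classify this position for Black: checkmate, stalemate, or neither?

Black to move; black king on f8.
In check: yes, from the white rook on h8.
King squares — e7: attacked by Pf6; f7: attacked by Pg6; g7: attacked by Pf6; e8: attacked by Rh8; g8: attacked by Rh8.
Legal moves for Black: none.
In check with no legal moves → checkmate.

checkmate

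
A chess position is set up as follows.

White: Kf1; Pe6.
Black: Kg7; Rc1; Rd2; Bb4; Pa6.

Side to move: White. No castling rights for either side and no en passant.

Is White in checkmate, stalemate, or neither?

checkmate

White to move; white king on f1.
In check: yes, from the black rook on c1.
King squares — e1: attacked by Rc1; g1: attacked by Rc1; e2: attacked by Rd2; f2: attacked by Rd2; g2: attacked by Rd2.
Legal moves for White: none.
In check with no legal moves → checkmate.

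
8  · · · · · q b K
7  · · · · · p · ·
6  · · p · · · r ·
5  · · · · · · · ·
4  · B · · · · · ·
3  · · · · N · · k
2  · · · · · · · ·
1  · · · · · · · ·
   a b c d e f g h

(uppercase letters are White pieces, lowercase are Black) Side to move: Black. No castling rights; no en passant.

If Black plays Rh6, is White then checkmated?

After Rh6: white king on h8; in check: yes, from the black rook on h6.
King squares — g7: attacked by Qf8; h7: attacked by Rh6; g8: attacked by Qf8.
White has no legal moves → checkmate.

yes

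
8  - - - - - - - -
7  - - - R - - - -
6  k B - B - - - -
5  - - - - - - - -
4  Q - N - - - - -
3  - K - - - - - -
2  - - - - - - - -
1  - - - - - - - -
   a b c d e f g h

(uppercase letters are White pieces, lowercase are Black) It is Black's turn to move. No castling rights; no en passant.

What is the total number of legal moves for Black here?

0

Black to move; king on a6.
In check: yes, from the white queen on a4.
Legal moves: none.
Count: 0.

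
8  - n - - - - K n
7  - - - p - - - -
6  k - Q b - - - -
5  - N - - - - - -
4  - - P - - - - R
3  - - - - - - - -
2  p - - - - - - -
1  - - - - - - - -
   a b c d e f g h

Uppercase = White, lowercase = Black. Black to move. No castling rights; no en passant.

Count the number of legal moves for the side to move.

Black to move; king on a6.
In check: yes, from the white queen on c6.
Legal moves: Ka5, Nxc6, dxc6.
Count: 3.

3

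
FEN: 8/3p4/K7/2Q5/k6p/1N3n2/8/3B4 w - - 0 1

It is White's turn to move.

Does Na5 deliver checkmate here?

After Na5: black king on a4; in check: yes, from the white bishop on d1.
King squares — a3: attacked by Qc5; b3: attacked by Bd1; b4: attacked by Qc5; a5: attacked by Qc5; b5: attacked by Qc5.
Black has no legal moves → checkmate.

yes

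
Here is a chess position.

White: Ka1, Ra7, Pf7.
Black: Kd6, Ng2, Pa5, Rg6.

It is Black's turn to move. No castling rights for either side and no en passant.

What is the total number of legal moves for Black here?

Black to move; king on d6.
In check: no.
Legal moves: Rg8, Rg7, Rh6, Rf6, Re6, Rg5, Rg4, Rg3, Ke6, Kc6, Ke5, Kd5, Kc5, Nh4, Nf4, Ne3, Ne1, a4.
Count: 18.

18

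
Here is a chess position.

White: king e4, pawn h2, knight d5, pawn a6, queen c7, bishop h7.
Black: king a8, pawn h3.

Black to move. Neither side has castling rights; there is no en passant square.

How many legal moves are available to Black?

0

Black to move; king on a8.
In check: no.
Legal moves: none.
Count: 0.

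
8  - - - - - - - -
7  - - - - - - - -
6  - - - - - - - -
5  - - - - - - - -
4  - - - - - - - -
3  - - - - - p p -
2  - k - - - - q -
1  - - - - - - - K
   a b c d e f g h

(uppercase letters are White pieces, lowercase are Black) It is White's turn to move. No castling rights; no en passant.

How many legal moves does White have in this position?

White to move; king on h1.
In check: yes, from the black queen on g2.
Legal moves: none.
Count: 0.

0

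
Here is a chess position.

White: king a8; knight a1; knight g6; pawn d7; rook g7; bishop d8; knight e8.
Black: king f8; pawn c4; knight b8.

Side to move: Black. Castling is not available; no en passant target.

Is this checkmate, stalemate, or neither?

Black to move; black king on f8.
In check: yes, from the white knight on g6.
King squares — e7: attacked by Ng6; f7: attacked by Rg7; g7: attacked by Ne8; e8: attacked by Pd7; g8: attacked by Rg7.
Legal moves for Black: none.
In check with no legal moves → checkmate.

checkmate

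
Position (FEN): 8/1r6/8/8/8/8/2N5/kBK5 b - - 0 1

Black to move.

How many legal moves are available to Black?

0

Black to move; king on a1.
In check: yes, from the white knight on c2.
Legal moves: none.
Count: 0.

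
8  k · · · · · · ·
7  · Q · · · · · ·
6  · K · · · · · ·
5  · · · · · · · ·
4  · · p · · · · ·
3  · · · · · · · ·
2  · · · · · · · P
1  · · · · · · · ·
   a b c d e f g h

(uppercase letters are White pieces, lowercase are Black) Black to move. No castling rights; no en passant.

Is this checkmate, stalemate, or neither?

Black to move; black king on a8.
In check: yes, from the white queen on b7.
King squares — a7: attacked by Kb6; b7: attacked by Kb6; b8: attacked by Qb7.
Legal moves for Black: none.
In check with no legal moves → checkmate.

checkmate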